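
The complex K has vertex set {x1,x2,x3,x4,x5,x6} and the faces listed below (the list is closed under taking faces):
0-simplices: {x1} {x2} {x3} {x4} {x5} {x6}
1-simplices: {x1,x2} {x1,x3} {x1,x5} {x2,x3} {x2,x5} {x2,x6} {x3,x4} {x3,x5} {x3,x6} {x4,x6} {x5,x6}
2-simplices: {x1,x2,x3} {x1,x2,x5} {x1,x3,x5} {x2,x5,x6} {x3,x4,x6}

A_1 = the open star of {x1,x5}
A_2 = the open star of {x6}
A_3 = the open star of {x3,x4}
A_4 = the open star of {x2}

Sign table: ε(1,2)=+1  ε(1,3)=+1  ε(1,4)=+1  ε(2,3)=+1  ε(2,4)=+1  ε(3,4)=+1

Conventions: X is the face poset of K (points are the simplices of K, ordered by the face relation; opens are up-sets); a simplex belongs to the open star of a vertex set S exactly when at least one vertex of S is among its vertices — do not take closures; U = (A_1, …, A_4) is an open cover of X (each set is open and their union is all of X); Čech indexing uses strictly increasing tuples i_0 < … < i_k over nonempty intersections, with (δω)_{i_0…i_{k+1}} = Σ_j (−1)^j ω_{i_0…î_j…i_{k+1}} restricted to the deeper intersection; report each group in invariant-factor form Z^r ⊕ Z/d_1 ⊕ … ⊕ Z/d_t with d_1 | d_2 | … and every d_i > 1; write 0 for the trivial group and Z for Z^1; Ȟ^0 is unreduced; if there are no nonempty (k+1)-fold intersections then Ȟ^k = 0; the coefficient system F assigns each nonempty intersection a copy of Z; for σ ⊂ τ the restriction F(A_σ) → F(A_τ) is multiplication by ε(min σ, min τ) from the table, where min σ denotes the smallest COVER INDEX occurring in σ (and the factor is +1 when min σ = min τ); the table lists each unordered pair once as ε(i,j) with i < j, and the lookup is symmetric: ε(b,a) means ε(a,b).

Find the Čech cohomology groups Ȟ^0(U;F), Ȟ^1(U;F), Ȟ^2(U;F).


nonempty intersections:
  A1={{x1},{x5},{x1,x2},{x1,x3},{x1,x5},{x2,x5},{x3,x5},{x5,x6},{x1,x2,x3},{x1,x2,x5},{x1,x3,x5},{x2,x5,x6}} A2={{x6},{x2,x6},{x3,x6},{x4,x6},{x5,x6},{x2,x5,x6},{x3,x4,x6}} A3={{x3},{x4},{x1,x3},{x2,x3},{x3,x4},{x3,x5},{x3,x6},{x4,x6},{x1,x2,x3},{x1,x3,x5},{x3,x4,x6}} A4={{x2},{x1,x2},{x2,x3},{x2,x5},{x2,x6},{x1,x2,x3},{x1,x2,x5},{x2,x5,x6}}
  A12={{x5,x6},{x2,x5,x6}} A13={{x1,x3},{x3,x5},{x1,x2,x3},{x1,x3,x5}} A14={{x1,x2},{x2,x5},{x1,x2,x3},{x1,x2,x5},{x2,x5,x6}} A23={{x3,x6},{x4,x6},{x3,x4,x6}} A24={{x2,x6},{x2,x5,x6}} A34={{x2,x3},{x1,x2,x3}}
  A124={{x2,x5,x6}} A134={{x1,x2,x3}}
C dims 4,6,2; δ0: rk 3, SNF 1^3; δ1: rk 2, SNF 1^2
Ȟ^0: (4−3)−0=1 ⇒ Z
Ȟ^1: (6−2)−3=1 ⇒ Z
Ȟ^2: (2−0)−2=0 ⇒ 0

Ȟ^0(U;F) ≅ Z, Ȟ^1(U;F) ≅ Z and Ȟ^2(U;F) ≅ 0


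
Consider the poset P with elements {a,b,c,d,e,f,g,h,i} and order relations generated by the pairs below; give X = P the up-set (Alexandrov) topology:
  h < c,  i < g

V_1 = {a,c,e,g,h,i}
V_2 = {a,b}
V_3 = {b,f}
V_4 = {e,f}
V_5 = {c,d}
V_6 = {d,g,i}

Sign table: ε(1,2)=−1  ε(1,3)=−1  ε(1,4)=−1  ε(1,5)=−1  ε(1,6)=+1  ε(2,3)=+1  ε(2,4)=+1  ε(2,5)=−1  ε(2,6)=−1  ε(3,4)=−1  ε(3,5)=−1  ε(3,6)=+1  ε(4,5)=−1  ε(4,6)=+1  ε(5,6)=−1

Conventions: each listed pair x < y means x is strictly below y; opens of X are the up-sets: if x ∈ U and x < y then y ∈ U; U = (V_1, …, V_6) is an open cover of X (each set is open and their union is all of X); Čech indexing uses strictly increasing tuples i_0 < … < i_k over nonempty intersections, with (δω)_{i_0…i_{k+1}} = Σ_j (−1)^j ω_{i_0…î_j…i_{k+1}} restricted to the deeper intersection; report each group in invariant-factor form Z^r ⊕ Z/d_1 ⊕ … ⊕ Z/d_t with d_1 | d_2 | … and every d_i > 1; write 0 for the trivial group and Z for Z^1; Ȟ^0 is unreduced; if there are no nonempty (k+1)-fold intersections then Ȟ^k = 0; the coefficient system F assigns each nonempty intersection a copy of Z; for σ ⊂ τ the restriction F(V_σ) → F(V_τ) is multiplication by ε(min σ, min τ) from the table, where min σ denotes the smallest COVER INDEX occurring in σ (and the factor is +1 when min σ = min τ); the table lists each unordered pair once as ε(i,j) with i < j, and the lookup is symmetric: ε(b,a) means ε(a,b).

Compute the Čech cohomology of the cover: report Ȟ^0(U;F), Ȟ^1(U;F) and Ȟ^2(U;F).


nonempty intersections:
  V12={a} V14={e} V15={c} V16={g,i} V23={b} V34={f} V56={d}
C dims 6,7; δ0: rk 6, SNF 1^5·2
Ȟ^0: (6−6)−0=0 ⇒ 0
Ȟ^1: (7−0)−6=1 plus torsion [2] ⇒ Z ⊕ Z/2
Ȟ^2: (0−0)−0=0 ⇒ 0

Ȟ^0 = 0; Ȟ^1 = Z ⊕ Z/2; Ȟ^2 = 0


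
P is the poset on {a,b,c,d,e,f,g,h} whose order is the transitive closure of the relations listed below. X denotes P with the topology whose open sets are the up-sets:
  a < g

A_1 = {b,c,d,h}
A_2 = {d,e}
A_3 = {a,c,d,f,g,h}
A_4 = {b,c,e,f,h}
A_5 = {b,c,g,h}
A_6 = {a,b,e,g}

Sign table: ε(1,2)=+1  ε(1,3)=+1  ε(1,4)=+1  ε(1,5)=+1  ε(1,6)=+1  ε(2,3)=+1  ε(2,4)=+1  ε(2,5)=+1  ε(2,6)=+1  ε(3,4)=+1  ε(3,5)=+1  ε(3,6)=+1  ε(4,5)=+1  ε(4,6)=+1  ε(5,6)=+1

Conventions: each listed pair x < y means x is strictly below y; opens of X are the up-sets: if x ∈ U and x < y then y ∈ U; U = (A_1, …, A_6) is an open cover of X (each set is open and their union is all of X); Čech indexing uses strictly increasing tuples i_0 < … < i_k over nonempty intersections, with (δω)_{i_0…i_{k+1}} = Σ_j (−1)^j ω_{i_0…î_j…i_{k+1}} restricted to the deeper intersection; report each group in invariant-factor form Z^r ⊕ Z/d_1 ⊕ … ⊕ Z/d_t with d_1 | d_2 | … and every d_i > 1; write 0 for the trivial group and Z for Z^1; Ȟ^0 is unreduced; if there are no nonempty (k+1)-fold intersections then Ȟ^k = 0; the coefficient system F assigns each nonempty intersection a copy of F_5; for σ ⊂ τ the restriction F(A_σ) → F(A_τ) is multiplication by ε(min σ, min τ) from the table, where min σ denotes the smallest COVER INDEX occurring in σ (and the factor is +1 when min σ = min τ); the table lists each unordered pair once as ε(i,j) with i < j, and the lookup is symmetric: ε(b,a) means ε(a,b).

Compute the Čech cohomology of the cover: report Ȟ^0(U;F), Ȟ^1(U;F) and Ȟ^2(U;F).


Ȟ^0 = Z/5, Ȟ^1 = Z/5 and Ȟ^2 = 0

nonempty overlaps:
  A12={d} A13={c,d,h} A14={b,c,h} A15={b,c,h} A16={b} A23={d} A24={e} A26={e} A34={c,f,h} A35={c,g,h} A36={a,g} A45={b,c,h} A46={b,e} A56={b,g}
  A123={d} A134={c,h} A135={c,h} A145={b,c,h} A146={b} A156={b} A246={e} A345={c,h} A356={g} A456={b}
  A1345={c,h} A1456={b}
C dims 6,14,10,2; δ0: rk_F5 5; δ1: rk_F5 8; δ2: rk_F5 2
degree 0: 6−5−0 = 1 → Ȟ^0 ≅ Z/5
degree 1: 14−8−5 = 1 → Ȟ^1 ≅ Z/5
degree 2: 10−2−8 = 0 → Ȟ^2 ≅ 0


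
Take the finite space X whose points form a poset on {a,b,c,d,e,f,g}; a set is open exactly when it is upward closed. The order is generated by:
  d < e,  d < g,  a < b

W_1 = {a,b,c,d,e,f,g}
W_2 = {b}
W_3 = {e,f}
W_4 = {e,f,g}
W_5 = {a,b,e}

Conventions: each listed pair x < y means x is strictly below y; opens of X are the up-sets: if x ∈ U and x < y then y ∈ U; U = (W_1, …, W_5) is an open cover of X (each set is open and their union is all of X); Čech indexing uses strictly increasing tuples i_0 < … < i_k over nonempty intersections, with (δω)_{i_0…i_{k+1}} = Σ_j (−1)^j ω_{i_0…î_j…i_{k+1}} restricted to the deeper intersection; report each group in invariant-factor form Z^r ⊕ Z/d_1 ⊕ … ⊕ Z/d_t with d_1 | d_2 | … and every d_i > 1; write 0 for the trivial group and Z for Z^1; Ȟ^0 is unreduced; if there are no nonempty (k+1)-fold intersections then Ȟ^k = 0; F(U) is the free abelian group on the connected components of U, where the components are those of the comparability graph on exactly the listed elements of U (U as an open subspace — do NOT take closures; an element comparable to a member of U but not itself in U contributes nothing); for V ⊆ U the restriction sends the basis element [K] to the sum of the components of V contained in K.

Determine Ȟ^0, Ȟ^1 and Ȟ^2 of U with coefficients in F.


cover nerve:
  W12={b} W13={e,f} W14={e,f,g} W15={a,b,e} W25={b} W34={e,f} W35={e} W45={e}
  W125={b} W134={e,f} W135={e} W145={e} W345={e}
  W1345={e}
components per intersection:
  W1: {a,b} {c} {d,e,g} {f}
  W2: {b}
  W3: {e} {f}
  W4: {e} {f} {g}
  W5: {a,b} {e}
  W12: {b}
  W13: {e} {f}
  W14: {e} {f} {g}
  W15: {a,b} {e}
  W25: {b}
  W34: {e} {f}
  W35: {e}
  W45: {e}
  W125: {b}
  W134: {e} {f}
  W135: {e}
  W145: {e}
  W345: {e}
  W1345: {e}
C dims 12,13,6,1; δ0: rk 8, SNF 1^8; δ1: rk 5, SNF 1^5; δ2: rk 1, SNF 1^1
Ȟ^0: (12−8)−0=4 ⇒ Z^4
Ȟ^1: (13−5)−8=0 ⇒ 0
Ȟ^2: (6−1)−5=0 ⇒ 0

Ȟ^0 ≅ Z^4, Ȟ^1 ≅ 0, Ȟ^2 ≅ 0


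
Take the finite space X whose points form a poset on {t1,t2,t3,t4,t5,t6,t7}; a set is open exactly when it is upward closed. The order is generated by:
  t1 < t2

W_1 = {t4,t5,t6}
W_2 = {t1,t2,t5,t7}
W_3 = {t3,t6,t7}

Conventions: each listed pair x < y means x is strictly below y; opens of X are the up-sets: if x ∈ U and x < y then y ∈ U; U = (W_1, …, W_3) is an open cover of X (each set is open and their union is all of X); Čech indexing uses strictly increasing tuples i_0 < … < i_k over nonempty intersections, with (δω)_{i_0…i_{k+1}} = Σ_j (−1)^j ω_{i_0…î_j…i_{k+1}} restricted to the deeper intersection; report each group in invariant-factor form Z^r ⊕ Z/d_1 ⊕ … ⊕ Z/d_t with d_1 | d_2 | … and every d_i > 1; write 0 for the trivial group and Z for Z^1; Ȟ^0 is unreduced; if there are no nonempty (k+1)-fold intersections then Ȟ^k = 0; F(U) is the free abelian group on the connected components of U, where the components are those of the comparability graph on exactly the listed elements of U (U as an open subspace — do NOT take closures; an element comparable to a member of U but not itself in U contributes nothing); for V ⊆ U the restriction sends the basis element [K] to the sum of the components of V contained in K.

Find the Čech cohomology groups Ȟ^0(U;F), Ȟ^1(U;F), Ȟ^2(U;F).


Ȟ^0 = Z^6, Ȟ^1 = 0, Ȟ^2 = 0

intersection data:
  W12={t5} W13={t6} W23={t7}
components per intersection:
  W1: {t4} {t5} {t6}
  W2: {t1,t2} {t5} {t7}
  W3: {t3} {t6} {t7}
  W12: {t5}
  W13: {t6}
  W23: {t7}
C dims 9,3; δ0: rk 3, SNF 1^3
Ȟ^0 = (9 − 3) − 0 = 6, so Ȟ^0 ≅ Z^6
Ȟ^1 = (3 − 0) − 3 = 0, so Ȟ^1 ≅ 0
Ȟ^2 = (0 − 0) − 0 = 0, so Ȟ^2 ≅ 0


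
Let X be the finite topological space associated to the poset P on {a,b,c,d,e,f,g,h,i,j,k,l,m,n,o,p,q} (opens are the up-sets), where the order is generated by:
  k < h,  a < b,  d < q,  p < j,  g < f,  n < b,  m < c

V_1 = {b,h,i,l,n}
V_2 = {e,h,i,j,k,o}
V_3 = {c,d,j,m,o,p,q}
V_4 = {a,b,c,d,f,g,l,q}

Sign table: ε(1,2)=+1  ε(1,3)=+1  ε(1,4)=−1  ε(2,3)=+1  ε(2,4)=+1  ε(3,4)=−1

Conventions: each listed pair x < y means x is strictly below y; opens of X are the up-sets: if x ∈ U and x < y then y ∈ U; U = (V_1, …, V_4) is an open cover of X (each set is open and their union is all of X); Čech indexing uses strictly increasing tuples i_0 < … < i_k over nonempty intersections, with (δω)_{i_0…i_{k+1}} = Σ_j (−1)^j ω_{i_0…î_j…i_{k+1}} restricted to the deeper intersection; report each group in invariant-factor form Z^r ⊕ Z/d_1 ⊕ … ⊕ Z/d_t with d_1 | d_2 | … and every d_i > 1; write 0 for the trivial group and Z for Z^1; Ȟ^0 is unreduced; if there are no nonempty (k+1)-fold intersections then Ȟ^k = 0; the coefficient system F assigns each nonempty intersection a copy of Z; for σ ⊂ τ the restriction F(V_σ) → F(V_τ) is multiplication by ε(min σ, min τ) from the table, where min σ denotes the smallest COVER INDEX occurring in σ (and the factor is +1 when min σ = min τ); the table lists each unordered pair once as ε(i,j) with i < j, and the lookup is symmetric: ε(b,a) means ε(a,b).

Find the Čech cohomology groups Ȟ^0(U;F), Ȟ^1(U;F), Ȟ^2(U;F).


nonempty intersections:
  V12={h,i} V14={b,l} V23={j,o} V34={c,d,q}
C dims 4,4; δ0: rk 3, SNF 1^3
Ȟ^0: (4−3)−0=1 ⇒ Z
Ȟ^1: (4−0)−3=1 ⇒ Z
Ȟ^2: (0−0)−0=0 ⇒ 0

Ȟ^0 ≅ Z; Ȟ^1 ≅ Z; Ȟ^2 ≅ 0


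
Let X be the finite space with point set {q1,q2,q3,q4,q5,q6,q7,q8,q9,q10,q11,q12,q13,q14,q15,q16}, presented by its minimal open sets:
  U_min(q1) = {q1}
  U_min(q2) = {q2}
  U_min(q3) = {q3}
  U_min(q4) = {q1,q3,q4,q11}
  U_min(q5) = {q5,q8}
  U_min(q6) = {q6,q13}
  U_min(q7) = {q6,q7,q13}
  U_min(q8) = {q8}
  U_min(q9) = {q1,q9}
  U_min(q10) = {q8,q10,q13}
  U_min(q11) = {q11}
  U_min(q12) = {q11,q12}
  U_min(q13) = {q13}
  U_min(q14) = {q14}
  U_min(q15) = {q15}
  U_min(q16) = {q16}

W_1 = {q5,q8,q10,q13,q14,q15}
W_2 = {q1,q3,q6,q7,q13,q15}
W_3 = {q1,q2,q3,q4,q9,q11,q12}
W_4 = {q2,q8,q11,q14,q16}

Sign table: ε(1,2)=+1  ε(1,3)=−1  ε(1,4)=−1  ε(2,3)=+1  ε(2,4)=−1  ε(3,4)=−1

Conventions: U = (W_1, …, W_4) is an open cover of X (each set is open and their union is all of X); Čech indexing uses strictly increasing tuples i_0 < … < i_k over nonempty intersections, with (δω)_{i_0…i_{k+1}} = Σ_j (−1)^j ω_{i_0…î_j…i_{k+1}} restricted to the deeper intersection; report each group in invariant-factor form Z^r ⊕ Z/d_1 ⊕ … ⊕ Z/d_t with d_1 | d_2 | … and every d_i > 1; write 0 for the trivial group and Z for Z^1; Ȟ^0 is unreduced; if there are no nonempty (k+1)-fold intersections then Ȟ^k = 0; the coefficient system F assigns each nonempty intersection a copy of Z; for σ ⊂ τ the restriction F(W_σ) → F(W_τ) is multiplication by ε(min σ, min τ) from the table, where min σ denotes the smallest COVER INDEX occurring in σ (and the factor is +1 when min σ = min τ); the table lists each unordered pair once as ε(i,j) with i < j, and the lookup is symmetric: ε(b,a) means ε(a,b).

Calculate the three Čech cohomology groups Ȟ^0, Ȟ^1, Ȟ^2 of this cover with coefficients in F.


Ȟ^0(U;F) ≅ Z,  Ȟ^1(U;F) ≅ Z,  Ȟ^2(U;F) ≅ 0

intersection data:
  W12={q13,q15} W14={q8,q14} W23={q1,q3} W34={q2,q11}
C dims 4,4; δ0: rk 3, SNF 1^3
Ȟ^0 = (4 − 3) − 0 = 1, so Ȟ^0 ≅ Z
Ȟ^1 = (4 − 0) − 3 = 1, so Ȟ^1 ≅ Z
Ȟ^2 = (0 − 0) − 0 = 0, so Ȟ^2 ≅ 0


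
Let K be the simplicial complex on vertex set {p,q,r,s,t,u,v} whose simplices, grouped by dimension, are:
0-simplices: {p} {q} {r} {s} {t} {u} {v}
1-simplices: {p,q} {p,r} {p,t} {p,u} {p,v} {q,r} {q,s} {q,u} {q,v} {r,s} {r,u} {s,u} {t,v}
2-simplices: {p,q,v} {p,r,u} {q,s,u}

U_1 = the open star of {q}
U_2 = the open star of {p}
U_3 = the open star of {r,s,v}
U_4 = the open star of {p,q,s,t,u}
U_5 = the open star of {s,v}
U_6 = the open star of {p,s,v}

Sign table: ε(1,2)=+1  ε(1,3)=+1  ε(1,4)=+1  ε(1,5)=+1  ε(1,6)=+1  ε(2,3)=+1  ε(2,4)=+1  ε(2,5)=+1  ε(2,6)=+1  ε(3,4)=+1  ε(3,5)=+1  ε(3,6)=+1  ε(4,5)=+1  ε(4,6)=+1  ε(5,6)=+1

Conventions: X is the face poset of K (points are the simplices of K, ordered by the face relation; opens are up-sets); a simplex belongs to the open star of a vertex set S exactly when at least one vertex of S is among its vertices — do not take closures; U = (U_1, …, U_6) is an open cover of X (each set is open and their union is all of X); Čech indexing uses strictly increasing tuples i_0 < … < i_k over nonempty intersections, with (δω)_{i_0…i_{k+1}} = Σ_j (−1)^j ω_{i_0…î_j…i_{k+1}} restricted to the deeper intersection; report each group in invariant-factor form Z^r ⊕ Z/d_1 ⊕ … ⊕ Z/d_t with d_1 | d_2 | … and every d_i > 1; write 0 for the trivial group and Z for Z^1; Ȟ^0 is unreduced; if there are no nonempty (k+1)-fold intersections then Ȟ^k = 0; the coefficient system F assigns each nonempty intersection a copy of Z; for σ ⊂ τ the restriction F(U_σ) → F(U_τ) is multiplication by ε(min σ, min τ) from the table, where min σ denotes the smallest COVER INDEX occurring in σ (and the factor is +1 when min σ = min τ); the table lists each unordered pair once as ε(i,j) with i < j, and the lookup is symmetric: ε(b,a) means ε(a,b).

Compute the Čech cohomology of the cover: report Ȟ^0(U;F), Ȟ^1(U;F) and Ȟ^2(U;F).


nonempty overlaps:
  U1={{q},{p,q},{q,r},{q,s},{q,u},{q,v},{p,q,v},{q,s,u}} U2={{p},{p,q},{p,r},{p,t},{p,u},{p,v},{p,q,v},{p,r,u}} U3={{r},{s},{v},{p,r},{p,v},{q,r},{q,s},{q,v},{r,s},{r,u},{s,u},{t,v},{p,q,v},{p,r,u},{q,s,u}} U4={{p},{q},{s},{t},{u},{p,q},{p,r},{p,t},{p,u},{p,v},{q,r},{q,s},{q,u},{q,v},{r,s},{r,u},{s,u},{t,v},{p,q,v},{p,r,u},{q,s,u}} U5={{s},{v},{p,v},{q,s},{q,v},{r,s},{s,u},{t,v},{p,q,v},{q,s,u}} U6={{p},{s},{v},{p,q},{p,r},{p,t},{p,u},{p,v},{q,s},{q,v},{r,s},{s,u},{t,v},{p,q,v},{p,r,u},{q,s,u}}
  U12={{p,q},{p,q,v}} U13={{q,r},{q,s},{q,v},{p,q,v},{q,s,u}} U14={{q},{p,q},{q,r},{q,s},{q,u},{q,v},{p,q,v},{q,s,u}} U15={{q,s},{q,v},{p,q,v},{q,s,u}} U16={{p,q},{q,s},{q,v},{p,q,v},{q,s,u}} U23={{p,r},{p,v},{p,q,v},{p,r,u}} U24={{p},{p,q},{p,r},{p,t},{p,u},{p,v},{p,q,v},{p,r,u}} U25={{p,v},{p,q,v}} U26={{p},{p,q},{p,r},{p,t},{p,u},{p,v},{p,q,v},{p,r,u}} U34={{s},{p,r},{p,v},{q,r},{q,s},{q,v},{r,s},{r,u},{s,u},{t,v},{p,q,v},{p,r,u},{q,s,u}} U35={{s},{v},{p,v},{q,s},{q,v},{r,s},{s,u},{t,v},{p,q,v},{q,s,u}} U36={{s},{v},{p,r},{p,v},{q,s},{q,v},{r,s},{s,u},{t,v},{p,q,v},{p,r,u},{q,s,u}} U45={{s},{p,v},{q,s},{q,v},{r,s},{s,u},{t,v},{p,q,v},{q,s,u}} U46={{p},{s},{p,q},{p,r},{p,t},{p,u},{p,v},{q,s},{q,v},{r,s},{s,u},{t,v},{p,q,v},{p,r,u},{q,s,u}} U56={{s},{v},{p,v},{q,s},{q,v},{r,s},{s,u},{t,v},{p,q,v},{q,s,u}}
  U123={{p,q,v}} U124={{p,q},{p,q,v}} U125={{p,q,v}} U126={{p,q},{p,q,v}} U134={{q,r},{q,s},{q,v},{p,q,v},{q,s,u}} U135={{q,s},{q,v},{p,q,v},{q,s,u}} U136={{q,s},{q,v},{p,q,v},{q,s,u}} U145={{q,s},{q,v},{p,q,v},{q,s,u}} U146={{p,q},{q,s},{q,v},{p,q,v},{q,s,u}} U156={{q,s},{q,v},{p,q,v},{q,s,u}} U234={{p,r},{p,v},{p,q,v},{p,r,u}} U235={{p,v},{p,q,v}} U236={{p,r},{p,v},{p,q,v},{p,r,u}} U245={{p,v},{p,q,v}} U246={{p},{p,q},{p,r},{p,t},{p,u},{p,v},{p,q,v},{p,r,u}} U256={{p,v},{p,q,v}} U345={{s},{p,v},{q,s},{q,v},{r,s},{s,u},{t,v},{p,q,v},{q,s,u}} U346={{s},{p,r},{p,v},{q,s},{q,v},{r,s},{s,u},{t,v},{p,q,v},{p,r,u},{q,s,u}} U356={{s},{v},{p,v},{q,s},{q,v},{r,s},{s,u},{t,v},{p,q,v},{q,s,u}} U456={{s},{p,v},{q,s},{q,v},{r,s},{s,u},{t,v},{p,q,v},{q,s,u}}
  U1234={{p,q,v}} U1235={{p,q,v}} U1236={{p,q,v}} U1245={{p,q,v}} U1246={{p,q},{p,q,v}} U1256={{p,q,v}} U1345={{q,s},{q,v},{p,q,v},{q,s,u}} U1346={{q,s},{q,v},{p,q,v},{q,s,u}} U1356={{q,s},{q,v},{p,q,v},{q,s,u}} U1456={{q,s},{q,v},{p,q,v},{q,s,u}} U2345={{p,v},{p,q,v}} U2346={{p,r},{p,v},{p,q,v},{p,r,u}} U2356={{p,v},{p,q,v}} U2456={{p,v},{p,q,v}} U3456={{s},{p,v},{q,s},{q,v},{r,s},{s,u},{t,v},{p,q,v},{q,s,u}}
  U12345={{p,q,v}} U12346={{p,q,v}} U12356={{p,q,v}} U12456={{p,q,v}} U13456={{q,s},{q,v},{p,q,v},{q,s,u}} U23456={{p,v},{p,q,v}}
  U123456={{p,q,v}}
C dims 6,15,20,15; δ0: rk 5, SNF 1^5; δ1: rk 10, SNF 1^10; δ2: rk 10, SNF 1^10
degree 0: 6−5−0 = 1 → Ȟ^0 ≅ Z
degree 1: 15−10−5 = 0 → Ȟ^1 ≅ 0
degree 2: 20−10−10 = 0 → Ȟ^2 ≅ 0

Ȟ^0 ≅ Z,  Ȟ^1 ≅ 0,  Ȟ^2 ≅ 0


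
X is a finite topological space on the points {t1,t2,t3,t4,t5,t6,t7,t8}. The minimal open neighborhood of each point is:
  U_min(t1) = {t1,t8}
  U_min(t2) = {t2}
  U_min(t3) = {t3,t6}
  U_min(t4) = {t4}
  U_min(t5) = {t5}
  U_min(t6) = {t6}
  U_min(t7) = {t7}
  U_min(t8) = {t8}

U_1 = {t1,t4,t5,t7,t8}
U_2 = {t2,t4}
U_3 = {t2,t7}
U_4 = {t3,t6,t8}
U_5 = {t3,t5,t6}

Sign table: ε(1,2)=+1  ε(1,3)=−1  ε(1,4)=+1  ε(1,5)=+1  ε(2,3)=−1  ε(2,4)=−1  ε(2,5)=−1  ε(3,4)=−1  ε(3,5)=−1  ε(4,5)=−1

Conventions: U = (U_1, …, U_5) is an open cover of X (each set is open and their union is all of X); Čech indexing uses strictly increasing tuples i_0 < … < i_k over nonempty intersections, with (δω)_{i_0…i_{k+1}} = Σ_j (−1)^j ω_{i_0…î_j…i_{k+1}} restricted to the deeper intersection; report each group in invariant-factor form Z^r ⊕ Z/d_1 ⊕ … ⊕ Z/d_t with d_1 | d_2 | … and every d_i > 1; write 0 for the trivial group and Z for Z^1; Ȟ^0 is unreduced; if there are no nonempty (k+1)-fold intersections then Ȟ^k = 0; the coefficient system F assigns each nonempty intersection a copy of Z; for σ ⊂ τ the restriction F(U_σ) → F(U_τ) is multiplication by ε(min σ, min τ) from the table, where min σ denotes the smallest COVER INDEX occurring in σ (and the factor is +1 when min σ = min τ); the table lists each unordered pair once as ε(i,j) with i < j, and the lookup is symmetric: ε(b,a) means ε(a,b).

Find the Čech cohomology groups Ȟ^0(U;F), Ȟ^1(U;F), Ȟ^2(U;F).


nonempty overlaps:
  U12={t4} U13={t7} U14={t8} U15={t5} U23={t2} U45={t3,t6}
C dims 5,6; δ0: rk 5, SNF 1^4·2
degree 0: 5−5−0 = 0 → Ȟ^0 ≅ 0
degree 1: 6−0−5 = 1 plus torsion [2] → Ȟ^1 ≅ Z ⊕ Z/2
degree 2: 0−0−0 = 0 → Ȟ^2 ≅ 0

Ȟ^0 ≅ 0; Ȟ^1 ≅ Z ⊕ Z/2; Ȟ^2 ≅ 0


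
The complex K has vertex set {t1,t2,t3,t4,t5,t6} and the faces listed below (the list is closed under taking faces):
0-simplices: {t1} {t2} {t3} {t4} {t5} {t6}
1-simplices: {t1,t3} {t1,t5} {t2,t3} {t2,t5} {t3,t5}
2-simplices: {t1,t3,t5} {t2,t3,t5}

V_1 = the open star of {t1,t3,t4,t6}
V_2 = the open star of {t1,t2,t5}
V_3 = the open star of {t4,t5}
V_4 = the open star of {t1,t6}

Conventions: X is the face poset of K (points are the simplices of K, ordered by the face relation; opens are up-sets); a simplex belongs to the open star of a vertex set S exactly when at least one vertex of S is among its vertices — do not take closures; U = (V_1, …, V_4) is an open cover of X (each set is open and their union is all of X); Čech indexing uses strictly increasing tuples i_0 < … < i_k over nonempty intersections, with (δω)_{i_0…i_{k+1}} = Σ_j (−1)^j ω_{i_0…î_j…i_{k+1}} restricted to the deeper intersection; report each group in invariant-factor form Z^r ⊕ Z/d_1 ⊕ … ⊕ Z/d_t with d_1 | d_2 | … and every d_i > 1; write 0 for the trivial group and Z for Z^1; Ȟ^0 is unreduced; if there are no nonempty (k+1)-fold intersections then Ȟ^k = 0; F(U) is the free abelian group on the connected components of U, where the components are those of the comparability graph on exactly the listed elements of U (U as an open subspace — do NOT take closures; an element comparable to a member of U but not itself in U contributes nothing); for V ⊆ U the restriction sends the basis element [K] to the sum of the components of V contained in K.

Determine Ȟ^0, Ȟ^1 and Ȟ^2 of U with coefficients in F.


Ȟ^0 ≅ Z^3, Ȟ^1 ≅ 0 and Ȟ^2 ≅ 0

nonempty intersections:
  V1={{t1},{t3},{t4},{t6},{t1,t3},{t1,t5},{t2,t3},{t3,t5},{t1,t3,t5},{t2,t3,t5}} V2={{t1},{t2},{t5},{t1,t3},{t1,t5},{t2,t3},{t2,t5},{t3,t5},{t1,t3,t5},{t2,t3,t5}} V3={{t4},{t5},{t1,t5},{t2,t5},{t3,t5},{t1,t3,t5},{t2,t3,t5}} V4={{t1},{t6},{t1,t3},{t1,t5},{t1,t3,t5}}
  V12={{t1},{t1,t3},{t1,t5},{t2,t3},{t3,t5},{t1,t3,t5},{t2,t3,t5}} V13={{t4},{t1,t5},{t3,t5},{t1,t3,t5},{t2,t3,t5}} V14={{t1},{t6},{t1,t3},{t1,t5},{t1,t3,t5}} V23={{t5},{t1,t5},{t2,t5},{t3,t5},{t1,t3,t5},{t2,t3,t5}} V24={{t1},{t1,t3},{t1,t5},{t1,t3,t5}} V34={{t1,t5},{t1,t3,t5}}
  V123={{t1,t5},{t3,t5},{t1,t3,t5},{t2,t3,t5}} V124={{t1},{t1,t3},{t1,t5},{t1,t3,t5}} V134={{t1,t5},{t1,t3,t5}} V234={{t1,t5},{t1,t3,t5}}
  V1234={{t1,t5},{t1,t3,t5}}
components per intersection:
  V1: {{t1},{t3},{t1,t3},{t1,t5},{t2,t3},{t3,t5},{t1,t3,t5},{t2,t3,t5}} {{t4}} {{t6}}
  V2: {{t1},{t2},{t5},{t1,t3},{t1,t5},{t2,t3},{t2,t5},{t3,t5},{t1,t3,t5},{t2,t3,t5}}
  V3: {{t4}} {{t5},{t1,t5},{t2,t5},{t3,t5},{t1,t3,t5},{t2,t3,t5}}
  V4: {{t1},{t1,t3},{t1,t5},{t1,t3,t5}} {{t6}}
  V12: {{t1},{t1,t3},{t1,t5},{t2,t3},{t3,t5},{t1,t3,t5},{t2,t3,t5}}
  V13: {{t4}} {{t1,t5},{t3,t5},{t1,t3,t5},{t2,t3,t5}}
  V14: {{t1},{t1,t3},{t1,t5},{t1,t3,t5}} {{t6}}
  V23: {{t5},{t1,t5},{t2,t5},{t3,t5},{t1,t3,t5},{t2,t3,t5}}
  V24: {{t1},{t1,t3},{t1,t5},{t1,t3,t5}}
  V34: {{t1,t5},{t1,t3,t5}}
  V123: {{t1,t5},{t3,t5},{t1,t3,t5},{t2,t3,t5}}
  V124: {{t1},{t1,t3},{t1,t5},{t1,t3,t5}}
  V134: {{t1,t5},{t1,t3,t5}}
  V234: {{t1,t5},{t1,t3,t5}}
  V1234: {{t1,t5},{t1,t3,t5}}
C dims 8,8,4,1; δ0: rk 5, SNF 1^5; δ1: rk 3, SNF 1^3; δ2: rk 1, SNF 1^1
Ȟ^0: (8−5)−0=3 ⇒ Z^3
Ȟ^1: (8−3)−5=0 ⇒ 0
Ȟ^2: (4−1)−3=0 ⇒ 0


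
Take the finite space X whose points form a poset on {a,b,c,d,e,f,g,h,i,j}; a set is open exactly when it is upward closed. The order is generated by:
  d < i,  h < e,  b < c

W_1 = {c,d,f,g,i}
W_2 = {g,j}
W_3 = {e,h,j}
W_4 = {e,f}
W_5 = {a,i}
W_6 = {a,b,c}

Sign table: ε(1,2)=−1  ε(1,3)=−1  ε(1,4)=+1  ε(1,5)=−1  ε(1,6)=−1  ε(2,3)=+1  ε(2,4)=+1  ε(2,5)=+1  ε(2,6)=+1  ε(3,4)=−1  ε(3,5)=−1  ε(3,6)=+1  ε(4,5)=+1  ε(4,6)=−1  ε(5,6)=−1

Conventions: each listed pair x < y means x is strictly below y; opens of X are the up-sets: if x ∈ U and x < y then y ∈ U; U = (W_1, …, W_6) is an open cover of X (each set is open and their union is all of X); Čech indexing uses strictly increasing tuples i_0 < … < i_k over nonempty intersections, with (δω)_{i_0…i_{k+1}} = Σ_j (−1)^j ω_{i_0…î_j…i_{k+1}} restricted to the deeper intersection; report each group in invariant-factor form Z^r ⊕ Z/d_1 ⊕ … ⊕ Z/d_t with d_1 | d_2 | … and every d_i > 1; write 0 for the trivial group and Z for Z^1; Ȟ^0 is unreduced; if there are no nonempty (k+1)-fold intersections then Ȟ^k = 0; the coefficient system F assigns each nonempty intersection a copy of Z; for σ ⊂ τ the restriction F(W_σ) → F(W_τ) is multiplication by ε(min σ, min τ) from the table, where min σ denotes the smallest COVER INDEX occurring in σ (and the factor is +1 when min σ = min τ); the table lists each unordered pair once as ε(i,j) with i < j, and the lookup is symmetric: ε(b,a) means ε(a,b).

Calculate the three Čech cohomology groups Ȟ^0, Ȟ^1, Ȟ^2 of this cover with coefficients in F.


Ȟ^0 = 0, Ȟ^1 = Z ⊕ Z/2, Ȟ^2 = 0

nerve simplices:
  W12={g} W14={f} W15={i} W16={c} W23={j} W34={e} W56={a}
C dims 6,7; δ0: rk 6, SNF 1^5·2
degree 0: 6−6−0 = 0 → Ȟ^0 ≅ 0
degree 1: 7−0−6 = 1 plus torsion [2] → Ȟ^1 ≅ Z ⊕ Z/2
degree 2: 0−0−0 = 0 → Ȟ^2 ≅ 0


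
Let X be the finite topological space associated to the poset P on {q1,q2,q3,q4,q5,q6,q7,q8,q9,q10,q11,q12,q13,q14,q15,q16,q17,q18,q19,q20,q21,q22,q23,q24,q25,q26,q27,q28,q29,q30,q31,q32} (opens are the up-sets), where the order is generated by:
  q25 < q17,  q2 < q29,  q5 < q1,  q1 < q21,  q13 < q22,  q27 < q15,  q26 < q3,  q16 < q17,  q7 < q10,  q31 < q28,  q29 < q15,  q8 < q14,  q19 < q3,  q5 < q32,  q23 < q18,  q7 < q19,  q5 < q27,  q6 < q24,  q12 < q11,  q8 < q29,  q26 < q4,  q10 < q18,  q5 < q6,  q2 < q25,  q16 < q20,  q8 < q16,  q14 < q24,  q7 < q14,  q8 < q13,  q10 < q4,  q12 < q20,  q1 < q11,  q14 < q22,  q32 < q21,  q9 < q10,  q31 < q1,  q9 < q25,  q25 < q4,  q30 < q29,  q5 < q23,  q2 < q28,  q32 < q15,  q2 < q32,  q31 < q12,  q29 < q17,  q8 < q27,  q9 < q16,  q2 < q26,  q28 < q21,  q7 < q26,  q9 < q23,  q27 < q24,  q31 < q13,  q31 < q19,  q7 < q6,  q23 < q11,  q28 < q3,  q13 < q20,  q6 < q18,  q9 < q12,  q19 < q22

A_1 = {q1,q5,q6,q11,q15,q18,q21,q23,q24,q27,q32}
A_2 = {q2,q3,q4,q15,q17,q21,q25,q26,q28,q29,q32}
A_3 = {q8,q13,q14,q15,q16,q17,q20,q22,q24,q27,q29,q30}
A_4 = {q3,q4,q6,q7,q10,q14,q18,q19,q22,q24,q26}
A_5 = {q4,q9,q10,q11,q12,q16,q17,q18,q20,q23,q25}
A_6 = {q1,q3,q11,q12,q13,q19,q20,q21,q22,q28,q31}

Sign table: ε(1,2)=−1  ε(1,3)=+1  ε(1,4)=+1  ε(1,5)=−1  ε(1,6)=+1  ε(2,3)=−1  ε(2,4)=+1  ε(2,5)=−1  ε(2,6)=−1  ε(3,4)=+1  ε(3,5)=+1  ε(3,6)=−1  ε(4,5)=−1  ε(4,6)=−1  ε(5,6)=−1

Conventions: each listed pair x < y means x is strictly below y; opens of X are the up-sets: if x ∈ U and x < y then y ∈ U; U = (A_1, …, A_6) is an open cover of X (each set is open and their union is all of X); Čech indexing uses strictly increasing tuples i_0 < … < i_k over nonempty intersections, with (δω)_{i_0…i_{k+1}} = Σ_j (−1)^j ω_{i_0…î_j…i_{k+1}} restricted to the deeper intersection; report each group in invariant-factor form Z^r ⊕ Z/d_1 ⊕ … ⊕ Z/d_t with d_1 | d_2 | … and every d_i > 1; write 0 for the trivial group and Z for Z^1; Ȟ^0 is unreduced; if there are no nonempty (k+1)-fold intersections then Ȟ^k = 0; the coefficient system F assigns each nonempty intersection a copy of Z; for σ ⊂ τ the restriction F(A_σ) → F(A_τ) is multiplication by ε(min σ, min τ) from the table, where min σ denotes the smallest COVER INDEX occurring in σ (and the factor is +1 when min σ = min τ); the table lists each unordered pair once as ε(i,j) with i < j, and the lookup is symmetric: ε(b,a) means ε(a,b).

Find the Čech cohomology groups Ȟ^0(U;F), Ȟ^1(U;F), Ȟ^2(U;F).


Ȟ^0(U;F) ≅ 0,  Ȟ^1(U;F) ≅ Z/2,  Ȟ^2(U;F) ≅ Z

nonempty intersections:
  A12={q15,q21,q32} A13={q15,q24,q27} A14={q6,q18,q24} A15={q11,q18,q23} A16={q1,q11,q21} A23={q15,q17,q29} A24={q3,q4,q26} A25={q4,q17,q25} A26={q3,q21,q28} A34={q14,q22,q24} A35={q16,q17,q20} A36={q13,q20,q22} A45={q4,q10,q18} A46={q3,q19,q22} A56={q11,q12,q20}
  A123={q15} A126={q21} A134={q24} A145={q18} A156={q11} A235={q17} A245={q4} A246={q3} A346={q22} A356={q20}
C dims 6,15,10; δ0: rk 6, SNF 1^5·2; δ1: rk 9, SNF 1^9
Ȟ^0: (6−6)−0=0 ⇒ 0
Ȟ^1: (15−9)−6=0 plus torsion [2] ⇒ Z/2
Ȟ^2: (10−0)−9=1 ⇒ Z


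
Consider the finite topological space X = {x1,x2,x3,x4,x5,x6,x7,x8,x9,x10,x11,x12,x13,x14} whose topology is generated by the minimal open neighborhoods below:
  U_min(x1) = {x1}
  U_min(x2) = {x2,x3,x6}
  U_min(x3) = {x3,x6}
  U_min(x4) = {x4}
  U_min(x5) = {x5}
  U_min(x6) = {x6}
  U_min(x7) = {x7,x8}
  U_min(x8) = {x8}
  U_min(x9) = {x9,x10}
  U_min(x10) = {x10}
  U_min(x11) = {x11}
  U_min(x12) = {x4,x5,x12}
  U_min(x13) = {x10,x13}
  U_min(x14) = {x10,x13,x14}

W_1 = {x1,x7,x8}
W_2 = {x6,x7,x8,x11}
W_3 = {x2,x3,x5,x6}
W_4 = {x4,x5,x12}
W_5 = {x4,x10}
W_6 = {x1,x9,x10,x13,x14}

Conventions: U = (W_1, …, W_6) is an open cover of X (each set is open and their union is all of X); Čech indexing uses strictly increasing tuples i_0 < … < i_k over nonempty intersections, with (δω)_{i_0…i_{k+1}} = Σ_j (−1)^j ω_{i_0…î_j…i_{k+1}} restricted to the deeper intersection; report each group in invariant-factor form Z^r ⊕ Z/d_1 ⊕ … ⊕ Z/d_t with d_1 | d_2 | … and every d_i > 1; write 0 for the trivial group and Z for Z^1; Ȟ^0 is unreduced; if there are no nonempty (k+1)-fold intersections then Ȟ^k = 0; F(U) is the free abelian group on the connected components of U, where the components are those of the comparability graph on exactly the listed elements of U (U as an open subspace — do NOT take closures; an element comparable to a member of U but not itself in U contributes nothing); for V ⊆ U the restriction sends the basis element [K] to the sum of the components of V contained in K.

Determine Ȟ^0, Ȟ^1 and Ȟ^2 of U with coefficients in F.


cover nerve:
  W12={x7,x8} W16={x1} W23={x6} W34={x5} W45={x4} W56={x10}
components per intersection:
  W1: {x1} {x7,x8}
  W2: {x6} {x7,x8} {x11}
  W3: {x2,x3,x6} {x5}
  W4: {x4,x5,x12}
  W5: {x4} {x10}
  W6: {x1} {x9,x10,x13,x14}
  W12: {x7,x8}
  W16: {x1}
  W23: {x6}
  W34: {x5}
  W45: {x4}
  W56: {x10}
C dims 12,6; δ0: rk 6, SNF 1^6
Ȟ^0: (12−6)−0=6 ⇒ Z^6
Ȟ^1: (6−0)−6=0 ⇒ 0
Ȟ^2: (0−0)−0=0 ⇒ 0

Ȟ^0 = Z^6; Ȟ^1 = 0; Ȟ^2 = 0


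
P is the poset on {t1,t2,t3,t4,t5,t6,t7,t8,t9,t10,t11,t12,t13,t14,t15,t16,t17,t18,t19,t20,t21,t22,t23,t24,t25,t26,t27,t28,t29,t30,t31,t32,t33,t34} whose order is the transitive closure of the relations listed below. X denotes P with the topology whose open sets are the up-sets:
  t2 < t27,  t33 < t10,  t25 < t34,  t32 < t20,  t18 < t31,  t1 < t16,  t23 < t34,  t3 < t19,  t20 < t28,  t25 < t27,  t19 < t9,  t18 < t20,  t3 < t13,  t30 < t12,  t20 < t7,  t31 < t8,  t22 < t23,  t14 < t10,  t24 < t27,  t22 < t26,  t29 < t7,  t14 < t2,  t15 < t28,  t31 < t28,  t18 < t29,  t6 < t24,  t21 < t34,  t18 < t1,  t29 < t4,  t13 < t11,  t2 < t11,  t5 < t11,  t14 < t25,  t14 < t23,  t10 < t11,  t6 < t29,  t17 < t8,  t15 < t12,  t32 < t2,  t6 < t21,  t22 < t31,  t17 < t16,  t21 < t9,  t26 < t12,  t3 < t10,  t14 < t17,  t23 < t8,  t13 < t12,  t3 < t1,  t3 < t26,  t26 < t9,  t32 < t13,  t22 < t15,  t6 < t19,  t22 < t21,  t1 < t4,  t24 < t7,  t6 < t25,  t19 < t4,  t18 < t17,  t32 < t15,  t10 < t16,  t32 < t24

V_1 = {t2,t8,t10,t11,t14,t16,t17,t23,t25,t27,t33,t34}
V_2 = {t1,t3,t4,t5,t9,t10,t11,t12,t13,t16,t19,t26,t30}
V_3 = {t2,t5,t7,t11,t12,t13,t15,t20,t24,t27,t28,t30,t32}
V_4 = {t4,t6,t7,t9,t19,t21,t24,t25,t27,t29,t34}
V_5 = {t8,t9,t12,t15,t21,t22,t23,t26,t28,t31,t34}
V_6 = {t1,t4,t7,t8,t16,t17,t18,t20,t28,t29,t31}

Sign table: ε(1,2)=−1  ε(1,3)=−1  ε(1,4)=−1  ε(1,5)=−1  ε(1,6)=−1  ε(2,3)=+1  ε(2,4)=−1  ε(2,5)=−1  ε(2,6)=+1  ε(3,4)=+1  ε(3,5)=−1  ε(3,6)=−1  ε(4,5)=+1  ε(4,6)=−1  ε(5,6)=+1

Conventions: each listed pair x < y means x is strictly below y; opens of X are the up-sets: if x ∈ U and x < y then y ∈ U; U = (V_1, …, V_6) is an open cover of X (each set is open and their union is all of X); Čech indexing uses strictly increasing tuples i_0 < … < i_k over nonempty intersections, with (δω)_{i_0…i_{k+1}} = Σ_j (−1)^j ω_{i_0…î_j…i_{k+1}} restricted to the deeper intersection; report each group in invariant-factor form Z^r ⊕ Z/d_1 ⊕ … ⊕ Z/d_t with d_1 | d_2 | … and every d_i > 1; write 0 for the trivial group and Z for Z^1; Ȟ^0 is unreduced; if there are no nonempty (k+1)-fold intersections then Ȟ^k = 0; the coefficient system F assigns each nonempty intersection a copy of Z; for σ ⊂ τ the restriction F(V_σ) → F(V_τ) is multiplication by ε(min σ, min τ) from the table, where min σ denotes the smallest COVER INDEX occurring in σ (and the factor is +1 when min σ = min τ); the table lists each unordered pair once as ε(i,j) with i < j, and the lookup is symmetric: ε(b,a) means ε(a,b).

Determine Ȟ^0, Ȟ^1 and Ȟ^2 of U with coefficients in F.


Ȟ^0 = 0, Ȟ^1 = Z/2 and Ȟ^2 = Z

nonempty overlaps:
  V12={t10,t11,t16} V13={t2,t11,t27} V14={t25,t27,t34} V15={t8,t23,t34} V16={t8,t16,t17} V23={t5,t11,t12,t13,t30} V24={t4,t9,t19} V25={t9,t12,t26} V26={t1,t4,t16} V34={t7,t24,t27} V35={t12,t15,t28} V36={t7,t20,t28} V45={t9,t21,t34} V46={t4,t7,t29} V56={t8,t28,t31}
  V123={t11} V126={t16} V134={t27} V145={t34} V156={t8} V235={t12} V245={t9} V246={t4} V346={t7} V356={t28}
C dims 6,15,10; δ0: rk 6, SNF 1^5·2; δ1: rk 9, SNF 1^9
degree 0: 6−6−0 = 0 → Ȟ^0 ≅ 0
degree 1: 15−9−6 = 0 plus torsion [2] → Ȟ^1 ≅ Z/2
degree 2: 10−0−9 = 1 → Ȟ^2 ≅ Z


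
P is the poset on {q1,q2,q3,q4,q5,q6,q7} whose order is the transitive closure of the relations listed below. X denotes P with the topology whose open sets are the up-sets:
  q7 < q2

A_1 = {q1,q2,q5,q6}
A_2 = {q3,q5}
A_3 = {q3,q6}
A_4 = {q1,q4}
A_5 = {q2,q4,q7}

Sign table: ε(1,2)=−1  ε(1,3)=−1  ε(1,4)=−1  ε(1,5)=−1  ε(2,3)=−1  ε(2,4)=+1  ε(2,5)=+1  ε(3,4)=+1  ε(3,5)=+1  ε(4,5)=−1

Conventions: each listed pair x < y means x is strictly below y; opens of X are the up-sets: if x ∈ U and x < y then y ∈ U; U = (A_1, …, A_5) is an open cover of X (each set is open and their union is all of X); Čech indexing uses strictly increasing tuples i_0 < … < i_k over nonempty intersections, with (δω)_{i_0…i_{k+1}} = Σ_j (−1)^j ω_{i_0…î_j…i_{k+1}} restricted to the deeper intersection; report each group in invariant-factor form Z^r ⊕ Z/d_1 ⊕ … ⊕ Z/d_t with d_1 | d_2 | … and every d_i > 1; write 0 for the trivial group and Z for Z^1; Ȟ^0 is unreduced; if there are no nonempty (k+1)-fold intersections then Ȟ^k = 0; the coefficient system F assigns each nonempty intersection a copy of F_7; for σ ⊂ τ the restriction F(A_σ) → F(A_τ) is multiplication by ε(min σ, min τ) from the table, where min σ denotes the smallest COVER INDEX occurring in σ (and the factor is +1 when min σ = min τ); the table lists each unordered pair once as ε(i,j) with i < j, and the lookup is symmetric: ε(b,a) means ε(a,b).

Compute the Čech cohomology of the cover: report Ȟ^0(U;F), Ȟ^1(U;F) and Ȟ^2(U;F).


Ȟ^0 ≅ 0; Ȟ^1 ≅ Z/7; Ȟ^2 ≅ 0

cover nerve:
  A12={q5} A13={q6} A14={q1} A15={q2} A23={q3} A45={q4}
C dims 5,6; δ0: rk_F7 5
Ȟ^0: (5−5)−0=0 ⇒ 0
Ȟ^1: (6−0)−5=1 ⇒ Z/7
Ȟ^2: (0−0)−0=0 ⇒ 0


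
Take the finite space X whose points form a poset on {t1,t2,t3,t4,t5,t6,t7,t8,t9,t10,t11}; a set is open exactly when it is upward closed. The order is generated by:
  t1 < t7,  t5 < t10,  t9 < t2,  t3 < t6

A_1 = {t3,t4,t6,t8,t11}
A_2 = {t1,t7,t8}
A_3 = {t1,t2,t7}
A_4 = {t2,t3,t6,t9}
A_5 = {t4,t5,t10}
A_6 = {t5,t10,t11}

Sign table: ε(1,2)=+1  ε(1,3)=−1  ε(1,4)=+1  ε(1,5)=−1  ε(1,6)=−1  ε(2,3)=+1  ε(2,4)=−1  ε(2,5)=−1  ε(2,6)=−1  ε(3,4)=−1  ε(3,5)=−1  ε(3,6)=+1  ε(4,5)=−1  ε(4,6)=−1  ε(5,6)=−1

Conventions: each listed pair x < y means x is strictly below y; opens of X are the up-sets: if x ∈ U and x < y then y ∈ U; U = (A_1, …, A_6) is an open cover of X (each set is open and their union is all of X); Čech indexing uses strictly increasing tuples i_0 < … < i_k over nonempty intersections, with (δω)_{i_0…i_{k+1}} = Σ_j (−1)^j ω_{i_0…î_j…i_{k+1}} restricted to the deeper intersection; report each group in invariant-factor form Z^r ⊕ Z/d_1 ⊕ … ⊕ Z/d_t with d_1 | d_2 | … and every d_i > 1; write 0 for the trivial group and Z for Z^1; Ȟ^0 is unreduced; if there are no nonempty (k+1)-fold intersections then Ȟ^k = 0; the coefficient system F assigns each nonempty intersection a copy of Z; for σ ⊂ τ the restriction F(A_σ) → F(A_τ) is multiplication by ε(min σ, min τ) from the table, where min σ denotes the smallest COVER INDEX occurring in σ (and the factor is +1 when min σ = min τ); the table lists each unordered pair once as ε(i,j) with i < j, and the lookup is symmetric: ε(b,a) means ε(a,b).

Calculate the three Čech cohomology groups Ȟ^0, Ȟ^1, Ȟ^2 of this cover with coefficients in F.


intersection data:
  A12={t8} A14={t3,t6} A15={t4} A16={t11} A23={t1,t7} A34={t2} A56={t5,t10}
C dims 6,7; δ0: rk 6, SNF 1^5·2
Ȟ^0 = (6 − 6) − 0 = 0, so Ȟ^0 ≅ 0
Ȟ^1 = (7 − 0) − 6 = 1 plus torsion [2], so Ȟ^1 ≅ Z ⊕ Z/2
Ȟ^2 = (0 − 0) − 0 = 0, so Ȟ^2 ≅ 0

Ȟ^0 ≅ 0; Ȟ^1 ≅ Z ⊕ Z/2; Ȟ^2 ≅ 0


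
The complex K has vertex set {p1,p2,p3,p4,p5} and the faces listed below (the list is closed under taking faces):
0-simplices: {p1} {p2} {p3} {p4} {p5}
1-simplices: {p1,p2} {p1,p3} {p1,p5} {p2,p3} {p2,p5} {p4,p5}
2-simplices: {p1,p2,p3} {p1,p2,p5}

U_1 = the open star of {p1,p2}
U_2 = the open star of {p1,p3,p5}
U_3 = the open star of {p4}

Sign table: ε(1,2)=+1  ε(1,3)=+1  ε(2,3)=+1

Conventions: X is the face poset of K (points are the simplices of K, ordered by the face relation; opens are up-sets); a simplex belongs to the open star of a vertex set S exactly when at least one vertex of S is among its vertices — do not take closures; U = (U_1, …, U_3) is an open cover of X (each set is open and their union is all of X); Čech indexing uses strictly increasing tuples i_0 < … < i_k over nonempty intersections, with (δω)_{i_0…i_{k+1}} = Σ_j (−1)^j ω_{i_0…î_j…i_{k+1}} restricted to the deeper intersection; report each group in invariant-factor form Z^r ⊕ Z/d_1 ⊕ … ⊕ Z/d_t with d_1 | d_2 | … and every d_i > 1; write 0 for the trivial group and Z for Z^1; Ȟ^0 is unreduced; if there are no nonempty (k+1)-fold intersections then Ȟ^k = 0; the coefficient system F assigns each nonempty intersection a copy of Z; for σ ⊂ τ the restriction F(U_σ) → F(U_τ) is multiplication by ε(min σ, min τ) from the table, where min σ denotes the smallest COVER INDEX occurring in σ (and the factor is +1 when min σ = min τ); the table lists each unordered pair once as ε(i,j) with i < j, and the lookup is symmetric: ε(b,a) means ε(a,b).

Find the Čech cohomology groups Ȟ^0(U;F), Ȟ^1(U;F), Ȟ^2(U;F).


nonempty intersections:
  U1={{p1},{p2},{p1,p2},{p1,p3},{p1,p5},{p2,p3},{p2,p5},{p1,p2,p3},{p1,p2,p5}} U2={{p1},{p3},{p5},{p1,p2},{p1,p3},{p1,p5},{p2,p3},{p2,p5},{p4,p5},{p1,p2,p3},{p1,p2,p5}} U3={{p4},{p4,p5}}
  U12={{p1},{p1,p2},{p1,p3},{p1,p5},{p2,p3},{p2,p5},{p1,p2,p3},{p1,p2,p5}} U23={{p4,p5}}
C dims 3,2; δ0: rk 2, SNF 1^2
Ȟ^0: (3−2)−0=1 ⇒ Z
Ȟ^1: (2−0)−2=0 ⇒ 0
Ȟ^2: (0−0)−0=0 ⇒ 0

Ȟ^0 = Z, Ȟ^1 = 0, Ȟ^2 = 0


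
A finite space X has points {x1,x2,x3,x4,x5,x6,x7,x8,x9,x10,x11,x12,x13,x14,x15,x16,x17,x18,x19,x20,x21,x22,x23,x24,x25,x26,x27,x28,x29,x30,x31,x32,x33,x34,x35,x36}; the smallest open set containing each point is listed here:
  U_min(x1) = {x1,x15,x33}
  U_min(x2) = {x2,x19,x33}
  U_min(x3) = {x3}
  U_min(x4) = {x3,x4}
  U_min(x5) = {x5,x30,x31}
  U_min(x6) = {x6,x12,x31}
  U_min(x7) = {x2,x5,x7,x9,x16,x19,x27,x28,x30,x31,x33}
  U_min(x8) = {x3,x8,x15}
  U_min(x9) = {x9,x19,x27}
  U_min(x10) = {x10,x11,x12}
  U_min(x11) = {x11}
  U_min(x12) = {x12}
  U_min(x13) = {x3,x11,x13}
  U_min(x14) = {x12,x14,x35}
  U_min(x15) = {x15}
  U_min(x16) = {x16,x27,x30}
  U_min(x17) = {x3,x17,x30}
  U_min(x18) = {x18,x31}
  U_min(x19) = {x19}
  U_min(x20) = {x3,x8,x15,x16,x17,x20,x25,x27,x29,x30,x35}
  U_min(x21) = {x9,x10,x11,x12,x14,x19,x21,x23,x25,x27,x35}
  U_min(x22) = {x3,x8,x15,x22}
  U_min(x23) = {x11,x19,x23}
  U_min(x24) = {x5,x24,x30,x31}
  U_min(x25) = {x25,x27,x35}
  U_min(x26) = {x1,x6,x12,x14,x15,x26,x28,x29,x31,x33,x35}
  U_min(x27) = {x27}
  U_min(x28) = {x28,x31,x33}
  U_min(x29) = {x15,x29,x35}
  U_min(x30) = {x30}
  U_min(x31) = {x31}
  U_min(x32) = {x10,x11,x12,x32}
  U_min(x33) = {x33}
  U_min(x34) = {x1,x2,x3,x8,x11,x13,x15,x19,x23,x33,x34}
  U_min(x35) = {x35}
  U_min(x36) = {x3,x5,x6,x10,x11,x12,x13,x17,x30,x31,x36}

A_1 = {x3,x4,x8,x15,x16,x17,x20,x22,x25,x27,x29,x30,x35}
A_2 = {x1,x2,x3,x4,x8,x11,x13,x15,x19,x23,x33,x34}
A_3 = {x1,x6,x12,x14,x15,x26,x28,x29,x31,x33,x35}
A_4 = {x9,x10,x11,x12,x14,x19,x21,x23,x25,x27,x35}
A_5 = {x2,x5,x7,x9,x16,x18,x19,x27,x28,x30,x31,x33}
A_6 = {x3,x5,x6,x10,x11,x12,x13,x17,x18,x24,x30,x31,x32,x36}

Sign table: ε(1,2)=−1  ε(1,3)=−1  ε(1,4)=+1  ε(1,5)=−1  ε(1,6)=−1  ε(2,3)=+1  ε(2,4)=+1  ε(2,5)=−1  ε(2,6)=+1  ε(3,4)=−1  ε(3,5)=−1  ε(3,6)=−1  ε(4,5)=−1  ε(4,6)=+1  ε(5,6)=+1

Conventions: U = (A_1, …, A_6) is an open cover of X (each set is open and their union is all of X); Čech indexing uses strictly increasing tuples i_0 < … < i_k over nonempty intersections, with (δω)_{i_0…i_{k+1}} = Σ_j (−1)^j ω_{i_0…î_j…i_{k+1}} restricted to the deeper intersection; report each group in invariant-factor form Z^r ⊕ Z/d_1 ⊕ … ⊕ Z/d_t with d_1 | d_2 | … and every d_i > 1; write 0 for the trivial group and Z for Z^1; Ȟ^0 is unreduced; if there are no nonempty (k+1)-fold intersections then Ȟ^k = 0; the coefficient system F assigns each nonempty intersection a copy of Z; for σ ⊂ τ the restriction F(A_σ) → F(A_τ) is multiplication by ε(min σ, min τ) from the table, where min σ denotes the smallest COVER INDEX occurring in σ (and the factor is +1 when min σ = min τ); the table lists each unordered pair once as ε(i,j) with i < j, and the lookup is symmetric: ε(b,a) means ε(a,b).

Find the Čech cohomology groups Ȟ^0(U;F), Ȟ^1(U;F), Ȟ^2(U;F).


Ȟ^0 ≅ 0, Ȟ^1 ≅ Z/2 and Ȟ^2 ≅ Z

nerve simplices:
  A12={x3,x4,x8,x15} A13={x15,x29,x35} A14={x25,x27,x35} A15={x16,x27,x30} A16={x3,x17,x30} A23={x1,x15,x33} A24={x11,x19,x23} A25={x2,x19,x33} A26={x3,x11,x13} A34={x12,x14,x35} A35={x28,x31,x33} A36={x6,x12,x31} A45={x9,x19,x27} A46={x10,x11,x12} A56={x5,x18,x30,x31}
  A123={x15} A126={x3} A134={x35} A145={x27} A156={x30} A235={x33} A245={x19} A246={x11} A346={x12} A356={x31}
C dims 6,15,10; δ0: rk 6, SNF 1^5·2; δ1: rk 9, SNF 1^9
degree 0: 6−6−0 = 0 → Ȟ^0 ≅ 0
degree 1: 15−9−6 = 0 plus torsion [2] → Ȟ^1 ≅ Z/2
degree 2: 10−0−9 = 1 → Ȟ^2 ≅ Z
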